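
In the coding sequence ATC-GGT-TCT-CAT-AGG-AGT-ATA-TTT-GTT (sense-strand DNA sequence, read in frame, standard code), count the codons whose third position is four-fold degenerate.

Codon 1 ATC (Ile): third position 3-fold.
Codon 2 GGT (Gly): third position 4-fold.
Codon 3 TCT (Ser): third position 4-fold.
Codon 4 CAT (His): third position 2-fold.
Codon 5 AGG (Arg): third position 2-fold.
Codon 6 AGT (Ser): third position 2-fold.
Codon 7 ATA (Ile): third position 3-fold.
Codon 8 TTT (Phe): third position 2-fold.
Codon 9 GTT (Val): third position 4-fold.
Four-fold degenerate third positions: 3.

3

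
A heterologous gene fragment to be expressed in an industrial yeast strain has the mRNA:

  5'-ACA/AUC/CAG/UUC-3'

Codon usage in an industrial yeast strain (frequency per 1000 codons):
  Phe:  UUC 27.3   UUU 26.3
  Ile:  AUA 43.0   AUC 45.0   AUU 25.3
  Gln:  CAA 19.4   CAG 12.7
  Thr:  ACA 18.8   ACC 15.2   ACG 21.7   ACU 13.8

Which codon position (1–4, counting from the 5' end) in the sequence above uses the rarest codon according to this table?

3

Codon 1 ACA (Thr): 18.8 per 1000.
Codon 2 AUC (Ile): 45.0 per 1000.
Codon 3 CAG (Gln): 12.7 per 1000.
Codon 4 UUC (Phe): 27.3 per 1000.
Lowest frequency is 12.7 at codon 3.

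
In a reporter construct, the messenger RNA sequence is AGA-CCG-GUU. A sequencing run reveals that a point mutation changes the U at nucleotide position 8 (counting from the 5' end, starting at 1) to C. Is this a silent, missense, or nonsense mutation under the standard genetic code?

missense

Position 8 falls in codon 3: GUU → Val.
After the substitution the codon is GCU → Ala.
Val ≠ Ala, so this is a missense mutation.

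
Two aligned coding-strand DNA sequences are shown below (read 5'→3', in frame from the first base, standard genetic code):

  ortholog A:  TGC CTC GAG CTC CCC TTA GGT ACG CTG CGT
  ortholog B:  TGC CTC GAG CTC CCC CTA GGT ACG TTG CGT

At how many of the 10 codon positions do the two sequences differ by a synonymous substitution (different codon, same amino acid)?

Codon 1: TGC Cys / TGC Cys — identical.
Codon 2: CTC Leu / CTC Leu — identical.
Codon 3: GAG Glu / GAG Glu — identical.
Codon 4: CTC Leu / CTC Leu — identical.
Codon 5: CCC Pro / CCC Pro — identical.
Codon 6: TTA Leu / CTA Leu — synonymous.
Codon 7: GGT Gly / GGT Gly — identical.
Codon 8: ACG Thr / ACG Thr — identical.
Codon 9: CTG Leu / TTG Leu — synonymous.
Codon 10: CGT Arg / CGT Arg — identical.
Synonymous differences: 2.

2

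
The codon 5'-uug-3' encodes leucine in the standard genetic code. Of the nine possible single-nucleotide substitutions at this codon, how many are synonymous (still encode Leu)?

Position 1: CUG → 1 synonymous.
Position 2: none → 0 synonymous.
Position 3: UUA → 1 synonymous.
Total: 1 + 0 + 1 = 2.

2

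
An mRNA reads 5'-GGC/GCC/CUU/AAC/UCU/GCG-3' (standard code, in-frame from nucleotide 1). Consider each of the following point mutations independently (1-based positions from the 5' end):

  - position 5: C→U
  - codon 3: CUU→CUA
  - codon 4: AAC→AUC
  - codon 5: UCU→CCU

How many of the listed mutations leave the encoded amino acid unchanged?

Codon 2: GCC (Ala) → GUC (Val) — missense.
Codon 3: CUU (Leu) → CUA (Leu) — synonymous.
Codon 4: AAC (Asn) → AUC (Ile) — missense.
Codon 5: UCU (Ser) → CCU (Pro) — missense.
Synonymous: 1 of 4.

1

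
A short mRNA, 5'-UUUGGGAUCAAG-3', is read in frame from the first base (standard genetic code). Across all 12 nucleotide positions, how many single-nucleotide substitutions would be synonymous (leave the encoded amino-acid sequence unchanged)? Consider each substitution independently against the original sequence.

7

Codon 1 (UUU, Phe): 1 synonymous substitution.
Codon 2 (GGG, Gly): 3 synonymous substitutions.
Codon 3 (AUC, Ile): 2 synonymous substitutions.
Codon 4 (AAG, Lys): 1 synonymous substitution.
Total: 1 + 3 + 2 + 1 = 7.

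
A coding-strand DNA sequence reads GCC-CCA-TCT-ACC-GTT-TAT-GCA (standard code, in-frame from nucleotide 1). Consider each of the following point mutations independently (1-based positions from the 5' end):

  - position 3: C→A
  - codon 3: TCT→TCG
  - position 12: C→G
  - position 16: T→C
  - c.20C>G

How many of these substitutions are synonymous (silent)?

Codon 1: GCC (Ala) → GCA (Ala) — synonymous.
Codon 3: TCT (Ser) → TCG (Ser) — synonymous.
Codon 4: ACC (Thr) → ACG (Thr) — synonymous.
Codon 6: TAT (Tyr) → CAT (His) — missense.
Codon 7: GCA (Ala) → GGA (Gly) — missense.
Synonymous: 3 of 5.

3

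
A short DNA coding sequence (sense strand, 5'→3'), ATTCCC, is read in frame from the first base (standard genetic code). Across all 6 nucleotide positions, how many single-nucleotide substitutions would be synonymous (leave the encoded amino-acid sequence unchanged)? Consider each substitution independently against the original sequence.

Codon 1 (ATT, Ile): 2 synonymous substitutions.
Codon 2 (CCC, Pro): 3 synonymous substitutions.
Total: 2 + 3 = 5.

5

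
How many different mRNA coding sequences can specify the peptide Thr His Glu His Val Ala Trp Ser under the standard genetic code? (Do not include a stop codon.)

3072

Thr: 4 codons.
His: 2 codons.
Glu: 2 codons.
His: 2 codons.
Val: 4 codons.
Ala: 4 codons.
Trp: 1 codon.
Ser: 6 codons.
4 × 2 × 2 × 2 × 4 × 4 × 1 × 6 = 3072.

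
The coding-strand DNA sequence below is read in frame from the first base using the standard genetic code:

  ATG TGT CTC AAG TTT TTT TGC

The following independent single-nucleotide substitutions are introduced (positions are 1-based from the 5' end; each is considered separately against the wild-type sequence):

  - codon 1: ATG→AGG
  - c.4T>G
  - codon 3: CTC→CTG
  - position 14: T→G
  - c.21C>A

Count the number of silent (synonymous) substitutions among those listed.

Codon 1: ATG (Met) → AGG (Arg) — missense.
Codon 2: TGT (Cys) → GGT (Gly) — missense.
Codon 3: CTC (Leu) → CTG (Leu) — synonymous.
Codon 5: TTT (Phe) → TGT (Cys) — missense.
Codon 7: TGC (Cys) → TGA (Stop) — nonsense.
Synonymous: 1 of 5.

1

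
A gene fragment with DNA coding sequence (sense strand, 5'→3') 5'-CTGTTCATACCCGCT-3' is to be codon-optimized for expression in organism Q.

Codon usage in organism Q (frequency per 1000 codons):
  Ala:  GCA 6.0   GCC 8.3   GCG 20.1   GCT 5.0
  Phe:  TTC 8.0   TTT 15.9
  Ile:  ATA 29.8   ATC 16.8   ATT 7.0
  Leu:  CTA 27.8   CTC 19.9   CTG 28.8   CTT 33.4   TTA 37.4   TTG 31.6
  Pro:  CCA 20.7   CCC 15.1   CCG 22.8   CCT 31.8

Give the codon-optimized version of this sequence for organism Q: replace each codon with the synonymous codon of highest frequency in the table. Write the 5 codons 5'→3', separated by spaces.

Codon 1 (Leu): best is TTA at 37.4.
Codon 2 (Phe): best is TTT at 15.9.
Codon 3 (Ile): best is ATA at 29.8.
Codon 4 (Pro): best is CCT at 31.8.
Codon 5 (Ala): best is GCG at 20.1.

TTA TTT ATA CCT GCG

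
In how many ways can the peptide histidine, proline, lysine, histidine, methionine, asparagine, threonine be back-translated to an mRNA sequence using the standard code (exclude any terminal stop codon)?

256

His: 2 codons.
Pro: 4 codons.
Lys: 2 codons.
His: 2 codons.
Met: 1 codon.
Asn: 2 codons.
Thr: 4 codons.
2 × 4 × 2 × 2 × 1 × 2 × 4 = 256.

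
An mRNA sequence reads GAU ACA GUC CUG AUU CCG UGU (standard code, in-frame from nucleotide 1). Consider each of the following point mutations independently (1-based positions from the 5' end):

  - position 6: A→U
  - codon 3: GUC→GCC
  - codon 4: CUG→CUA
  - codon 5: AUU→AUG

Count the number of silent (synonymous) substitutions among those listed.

Codon 2: ACA (Thr) → ACU (Thr) — synonymous.
Codon 3: GUC (Val) → GCC (Ala) — missense.
Codon 4: CUG (Leu) → CUA (Leu) — synonymous.
Codon 5: AUU (Ile) → AUG (Met) — missense.
Synonymous: 2 of 4.

2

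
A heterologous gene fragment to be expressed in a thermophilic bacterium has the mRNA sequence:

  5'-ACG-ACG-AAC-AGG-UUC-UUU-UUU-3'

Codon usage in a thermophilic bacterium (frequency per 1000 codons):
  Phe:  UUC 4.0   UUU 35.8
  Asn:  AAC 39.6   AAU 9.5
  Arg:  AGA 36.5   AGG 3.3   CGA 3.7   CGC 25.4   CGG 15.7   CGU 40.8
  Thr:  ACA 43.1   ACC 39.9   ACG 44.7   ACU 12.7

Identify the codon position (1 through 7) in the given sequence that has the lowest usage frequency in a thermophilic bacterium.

4

Codon 1 ACG (Thr): 44.7 per 1000.
Codon 2 ACG (Thr): 44.7 per 1000.
Codon 3 AAC (Asn): 39.6 per 1000.
Codon 4 AGG (Arg): 3.3 per 1000.
Codon 5 UUC (Phe): 4.0 per 1000.
Codon 6 UUU (Phe): 35.8 per 1000.
Codon 7 UUU (Phe): 35.8 per 1000.
Lowest frequency is 3.3 at codon 4.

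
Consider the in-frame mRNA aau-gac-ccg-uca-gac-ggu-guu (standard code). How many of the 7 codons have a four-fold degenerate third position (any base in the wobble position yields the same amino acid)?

4

Codon 1 AAU (Asn): third position 2-fold.
Codon 2 GAC (Asp): third position 2-fold.
Codon 3 CCG (Pro): third position 4-fold.
Codon 4 UCA (Ser): third position 4-fold.
Codon 5 GAC (Asp): third position 2-fold.
Codon 6 GGU (Gly): third position 4-fold.
Codon 7 GUU (Val): third position 4-fold.
Four-fold degenerate third positions: 4.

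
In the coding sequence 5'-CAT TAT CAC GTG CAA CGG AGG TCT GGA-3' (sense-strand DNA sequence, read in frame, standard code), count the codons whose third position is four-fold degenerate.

4

Codon 1 CAT (His): third position 2-fold.
Codon 2 TAT (Tyr): third position 2-fold.
Codon 3 CAC (His): third position 2-fold.
Codon 4 GTG (Val): third position 4-fold.
Codon 5 CAA (Gln): third position 2-fold.
Codon 6 CGG (Arg): third position 4-fold.
Codon 7 AGG (Arg): third position 2-fold.
Codon 8 TCT (Ser): third position 4-fold.
Codon 9 GGA (Gly): third position 4-fold.
Four-fold degenerate third positions: 4.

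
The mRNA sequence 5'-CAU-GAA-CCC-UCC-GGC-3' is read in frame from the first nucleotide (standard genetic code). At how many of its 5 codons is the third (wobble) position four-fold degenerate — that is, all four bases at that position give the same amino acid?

3

Codon 1 CAU (His): third position 2-fold.
Codon 2 GAA (Glu): third position 2-fold.
Codon 3 CCC (Pro): third position 4-fold.
Codon 4 UCC (Ser): third position 4-fold.
Codon 5 GGC (Gly): third position 4-fold.
Four-fold degenerate third positions: 3.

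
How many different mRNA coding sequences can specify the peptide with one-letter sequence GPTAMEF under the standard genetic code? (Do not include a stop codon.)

Gly: 4 codons.
Pro: 4 codons.
Thr: 4 codons.
Ala: 4 codons.
Met: 1 codon.
Glu: 2 codons.
Phe: 2 codons.
4 × 4 × 4 × 4 × 1 × 2 × 2 = 1024.

1024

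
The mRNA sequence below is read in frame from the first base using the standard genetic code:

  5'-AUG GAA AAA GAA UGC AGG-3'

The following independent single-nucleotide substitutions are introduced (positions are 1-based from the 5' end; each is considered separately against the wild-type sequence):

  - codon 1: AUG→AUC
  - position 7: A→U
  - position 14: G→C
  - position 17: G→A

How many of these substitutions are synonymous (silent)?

Codon 1: AUG (Met) → AUC (Ile) — missense.
Codon 3: AAA (Lys) → UAA (Stop) — nonsense.
Codon 5: UGC (Cys) → UCC (Ser) — missense.
Codon 6: AGG (Arg) → AAG (Lys) — missense.
Synonymous: 0 of 4.

0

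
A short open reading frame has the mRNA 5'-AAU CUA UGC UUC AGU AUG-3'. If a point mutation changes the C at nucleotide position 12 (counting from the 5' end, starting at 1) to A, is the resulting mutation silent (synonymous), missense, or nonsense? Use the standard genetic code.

missense

Position 12 falls in codon 4: UUC → Phe.
After the substitution the codon is UUA → Leu.
Phe ≠ Leu, so this is a missense mutation.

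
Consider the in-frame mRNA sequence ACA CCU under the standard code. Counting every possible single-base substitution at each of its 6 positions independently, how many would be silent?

Codon 1 (ACA, Thr): 3 synonymous substitutions.
Codon 2 (CCU, Pro): 3 synonymous substitutions.
Total: 3 + 3 = 6.

6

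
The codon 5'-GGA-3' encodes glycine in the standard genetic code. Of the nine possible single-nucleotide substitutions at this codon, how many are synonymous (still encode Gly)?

Position 1: none → 0 synonymous.
Position 2: none → 0 synonymous.
Position 3: GGU, GGC, GGG → 3 synonymous.
Total: 0 + 0 + 3 = 3.

3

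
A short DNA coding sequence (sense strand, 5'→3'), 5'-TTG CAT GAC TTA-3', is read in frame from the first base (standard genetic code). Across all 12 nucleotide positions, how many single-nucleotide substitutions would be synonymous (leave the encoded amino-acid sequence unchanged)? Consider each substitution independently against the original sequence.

6

Codon 1 (TTG, Leu): 2 synonymous substitutions.
Codon 2 (CAT, His): 1 synonymous substitution.
Codon 3 (GAC, Asp): 1 synonymous substitution.
Codon 4 (TTA, Leu): 2 synonymous substitutions.
Total: 2 + 1 + 1 + 2 = 6.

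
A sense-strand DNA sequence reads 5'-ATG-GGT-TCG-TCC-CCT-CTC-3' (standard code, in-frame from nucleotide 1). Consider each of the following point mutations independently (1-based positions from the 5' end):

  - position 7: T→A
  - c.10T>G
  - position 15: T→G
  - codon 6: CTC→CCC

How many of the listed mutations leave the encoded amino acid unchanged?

Codon 3: TCG (Ser) → ACG (Thr) — missense.
Codon 4: TCC (Ser) → GCC (Ala) — missense.
Codon 5: CCT (Pro) → CCG (Pro) — synonymous.
Codon 6: CTC (Leu) → CCC (Pro) — missense.
Synonymous: 1 of 4.

1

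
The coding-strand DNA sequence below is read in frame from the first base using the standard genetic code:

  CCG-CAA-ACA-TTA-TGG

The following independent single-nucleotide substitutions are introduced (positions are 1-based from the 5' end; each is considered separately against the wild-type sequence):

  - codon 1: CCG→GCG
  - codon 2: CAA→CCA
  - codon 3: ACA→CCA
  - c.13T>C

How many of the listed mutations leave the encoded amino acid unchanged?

0

Codon 1: CCG (Pro) → GCG (Ala) — missense.
Codon 2: CAA (Gln) → CCA (Pro) — missense.
Codon 3: ACA (Thr) → CCA (Pro) — missense.
Codon 5: TGG (Trp) → CGG (Arg) — missense.
Synonymous: 0 of 4.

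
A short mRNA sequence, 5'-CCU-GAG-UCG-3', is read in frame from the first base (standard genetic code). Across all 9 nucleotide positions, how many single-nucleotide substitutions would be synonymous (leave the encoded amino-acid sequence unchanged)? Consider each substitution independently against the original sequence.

Codon 1 (CCU, Pro): 3 synonymous substitutions.
Codon 2 (GAG, Glu): 1 synonymous substitution.
Codon 3 (UCG, Ser): 3 synonymous substitutions.
Total: 3 + 1 + 3 = 7.

7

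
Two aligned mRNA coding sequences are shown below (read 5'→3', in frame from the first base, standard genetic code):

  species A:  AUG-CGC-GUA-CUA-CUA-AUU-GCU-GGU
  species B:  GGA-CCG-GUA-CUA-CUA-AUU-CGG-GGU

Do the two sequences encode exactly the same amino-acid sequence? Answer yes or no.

no

Codon 1: AUG Met / GGA Gly — nonsynonymous.
Codon 2: CGC Arg / CCG Pro — nonsynonymous.
Codon 3: GUA Val / GUA Val — identical.
Codon 4: CUA Leu / CUA Leu — identical.
Codon 5: CUA Leu / CUA Leu — identical.
Codon 6: AUU Ile / AUU Ile — identical.
Codon 7: GCU Ala / CGG Arg — nonsynonymous.
Codon 8: GGU Gly / GGU Gly — identical.
Nonsynonymous differences: 3 → different protein.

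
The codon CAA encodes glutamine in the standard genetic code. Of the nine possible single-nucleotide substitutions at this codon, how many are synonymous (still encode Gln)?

Position 1: none → 0 synonymous.
Position 2: none → 0 synonymous.
Position 3: CAG → 1 synonymous.
Total: 0 + 0 + 1 = 1.

1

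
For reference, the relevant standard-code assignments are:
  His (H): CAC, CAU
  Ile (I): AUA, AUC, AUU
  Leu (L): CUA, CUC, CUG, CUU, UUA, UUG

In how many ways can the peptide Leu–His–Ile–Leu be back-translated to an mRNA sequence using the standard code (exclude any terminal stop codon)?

216

Leu: 6 codons.
His: 2 codons.
Ile: 3 codons.
Leu: 6 codons.
6 × 2 × 3 × 6 = 216.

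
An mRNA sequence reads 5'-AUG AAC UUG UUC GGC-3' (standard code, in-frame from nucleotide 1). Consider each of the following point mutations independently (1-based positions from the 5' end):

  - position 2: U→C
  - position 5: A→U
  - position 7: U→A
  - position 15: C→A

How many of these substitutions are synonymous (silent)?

Codon 1: AUG (Met) → ACG (Thr) — missense.
Codon 2: AAC (Asn) → AUC (Ile) — missense.
Codon 3: UUG (Leu) → AUG (Met) — missense.
Codon 5: GGC (Gly) → GGA (Gly) — synonymous.
Synonymous: 1 of 4.

1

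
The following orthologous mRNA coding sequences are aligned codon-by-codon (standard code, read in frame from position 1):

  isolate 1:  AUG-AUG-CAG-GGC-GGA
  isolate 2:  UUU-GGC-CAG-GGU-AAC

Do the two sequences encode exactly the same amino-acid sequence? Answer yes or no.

Codon 1: AUG Met / UUU Phe — nonsynonymous.
Codon 2: AUG Met / GGC Gly — nonsynonymous.
Codon 3: CAG Gln / CAG Gln — identical.
Codon 4: GGC Gly / GGU Gly — synonymous.
Codon 5: GGA Gly / AAC Asn — nonsynonymous.
Nonsynonymous differences: 3 → different protein.

no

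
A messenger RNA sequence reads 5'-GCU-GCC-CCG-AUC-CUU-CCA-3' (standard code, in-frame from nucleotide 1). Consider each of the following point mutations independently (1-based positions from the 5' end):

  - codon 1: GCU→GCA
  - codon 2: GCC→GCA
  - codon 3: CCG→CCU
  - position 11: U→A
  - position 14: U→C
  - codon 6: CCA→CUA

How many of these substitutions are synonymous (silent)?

Codon 1: GCU (Ala) → GCA (Ala) — synonymous.
Codon 2: GCC (Ala) → GCA (Ala) — synonymous.
Codon 3: CCG (Pro) → CCU (Pro) — synonymous.
Codon 4: AUC (Ile) → AAC (Asn) — missense.
Codon 5: CUU (Leu) → CCU (Pro) — missense.
Codon 6: CCA (Pro) → CUA (Leu) — missense.
Synonymous: 3 of 6.

3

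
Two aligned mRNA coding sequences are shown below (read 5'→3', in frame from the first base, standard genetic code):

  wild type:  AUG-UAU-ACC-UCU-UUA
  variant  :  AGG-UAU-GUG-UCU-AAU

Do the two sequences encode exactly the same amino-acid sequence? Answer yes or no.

no

Codon 1: AUG Met / AGG Arg — nonsynonymous.
Codon 2: UAU Tyr / UAU Tyr — identical.
Codon 3: ACC Thr / GUG Val — nonsynonymous.
Codon 4: UCU Ser / UCU Ser — identical.
Codon 5: UUA Leu / AAU Asn — nonsynonymous.
Nonsynonymous differences: 3 → different protein.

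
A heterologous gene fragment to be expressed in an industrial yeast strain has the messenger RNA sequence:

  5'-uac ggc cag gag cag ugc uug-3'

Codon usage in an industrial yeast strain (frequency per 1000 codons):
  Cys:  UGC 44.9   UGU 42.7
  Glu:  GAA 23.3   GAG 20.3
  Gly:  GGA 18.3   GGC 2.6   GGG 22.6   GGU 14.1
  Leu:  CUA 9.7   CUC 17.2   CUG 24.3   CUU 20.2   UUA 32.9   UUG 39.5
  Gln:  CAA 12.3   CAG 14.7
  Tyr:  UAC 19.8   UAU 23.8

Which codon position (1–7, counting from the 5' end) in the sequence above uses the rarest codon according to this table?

2

Codon 1 UAC (Tyr): 19.8 per 1000.
Codon 2 GGC (Gly): 2.6 per 1000.
Codon 3 CAG (Gln): 14.7 per 1000.
Codon 4 GAG (Glu): 20.3 per 1000.
Codon 5 CAG (Gln): 14.7 per 1000.
Codon 6 UGC (Cys): 44.9 per 1000.
Codon 7 UUG (Leu): 39.5 per 1000.
Lowest frequency is 2.6 at codon 2.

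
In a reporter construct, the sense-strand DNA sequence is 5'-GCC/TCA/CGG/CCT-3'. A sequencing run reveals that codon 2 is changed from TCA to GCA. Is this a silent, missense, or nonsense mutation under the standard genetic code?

Position 4 falls in codon 2: TCA → Ser.
After the substitution the codon is GCA → Ala.
Ser ≠ Ala, so this is a missense mutation.

missense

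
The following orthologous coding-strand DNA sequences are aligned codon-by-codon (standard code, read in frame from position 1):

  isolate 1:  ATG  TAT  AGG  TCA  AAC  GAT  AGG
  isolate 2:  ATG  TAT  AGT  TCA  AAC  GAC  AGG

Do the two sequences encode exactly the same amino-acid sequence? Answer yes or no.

no

Codon 1: ATG Met / ATG Met — identical.
Codon 2: TAT Tyr / TAT Tyr — identical.
Codon 3: AGG Arg / AGT Ser — nonsynonymous.
Codon 4: TCA Ser / TCA Ser — identical.
Codon 5: AAC Asn / AAC Asn — identical.
Codon 6: GAT Asp / GAC Asp — synonymous.
Codon 7: AGG Arg / AGG Arg — identical.
Nonsynonymous differences: 1 → different protein.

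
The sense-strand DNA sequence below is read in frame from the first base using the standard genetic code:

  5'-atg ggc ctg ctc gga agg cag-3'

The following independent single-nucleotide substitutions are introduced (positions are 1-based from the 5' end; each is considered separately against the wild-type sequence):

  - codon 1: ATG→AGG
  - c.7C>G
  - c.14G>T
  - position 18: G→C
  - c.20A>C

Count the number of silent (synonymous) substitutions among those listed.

Codon 1: ATG (Met) → AGG (Arg) — missense.
Codon 3: CTG (Leu) → GTG (Val) — missense.
Codon 5: GGA (Gly) → GTA (Val) — missense.
Codon 6: AGG (Arg) → AGC (Ser) — missense.
Codon 7: CAG (Gln) → CCG (Pro) — missense.
Synonymous: 0 of 5.

0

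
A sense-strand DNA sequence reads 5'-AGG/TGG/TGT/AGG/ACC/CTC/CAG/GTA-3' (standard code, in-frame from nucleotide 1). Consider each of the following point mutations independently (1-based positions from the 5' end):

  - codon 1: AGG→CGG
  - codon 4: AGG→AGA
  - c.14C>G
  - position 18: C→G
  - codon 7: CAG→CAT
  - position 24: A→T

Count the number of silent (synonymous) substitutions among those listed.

4

Codon 1: AGG (Arg) → CGG (Arg) — synonymous.
Codon 4: AGG (Arg) → AGA (Arg) — synonymous.
Codon 5: ACC (Thr) → AGC (Ser) — missense.
Codon 6: CTC (Leu) → CTG (Leu) — synonymous.
Codon 7: CAG (Gln) → CAT (His) — missense.
Codon 8: GTA (Val) → GTT (Val) — synonymous.
Synonymous: 4 of 6.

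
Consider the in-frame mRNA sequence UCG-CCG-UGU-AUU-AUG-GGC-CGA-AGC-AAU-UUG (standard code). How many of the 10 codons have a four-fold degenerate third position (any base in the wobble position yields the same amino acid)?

Codon 1 UCG (Ser): third position 4-fold.
Codon 2 CCG (Pro): third position 4-fold.
Codon 3 UGU (Cys): third position 2-fold.
Codon 4 AUU (Ile): third position 3-fold.
Codon 5 AUG (Met): third position 1-fold.
Codon 6 GGC (Gly): third position 4-fold.
Codon 7 CGA (Arg): third position 4-fold.
Codon 8 AGC (Ser): third position 2-fold.
Codon 9 AAU (Asn): third position 2-fold.
Codon 10 UUG (Leu): third position 2-fold.
Four-fold degenerate third positions: 4.

4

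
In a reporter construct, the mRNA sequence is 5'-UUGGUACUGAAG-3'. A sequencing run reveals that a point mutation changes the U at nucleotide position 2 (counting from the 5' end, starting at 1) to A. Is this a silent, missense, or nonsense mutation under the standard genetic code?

Position 2 falls in codon 1: UUG → Leu.
After the substitution the codon is UAG → Stop.
The new codon is a stop codon, so this is a nonsense mutation.

nonsense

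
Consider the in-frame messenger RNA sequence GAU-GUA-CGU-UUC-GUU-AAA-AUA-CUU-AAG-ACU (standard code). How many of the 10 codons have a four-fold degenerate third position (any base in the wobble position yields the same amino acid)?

Codon 1 GAU (Asp): third position 2-fold.
Codon 2 GUA (Val): third position 4-fold.
Codon 3 CGU (Arg): third position 4-fold.
Codon 4 UUC (Phe): third position 2-fold.
Codon 5 GUU (Val): third position 4-fold.
Codon 6 AAA (Lys): third position 2-fold.
Codon 7 AUA (Ile): third position 3-fold.
Codon 8 CUU (Leu): third position 4-fold.
Codon 9 AAG (Lys): third position 2-fold.
Codon 10 ACU (Thr): third position 4-fold.
Four-fold degenerate third positions: 5.

5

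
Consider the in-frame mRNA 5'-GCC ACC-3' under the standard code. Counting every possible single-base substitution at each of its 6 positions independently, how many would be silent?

Codon 1 (GCC, Ala): 3 synonymous substitutions.
Codon 2 (ACC, Thr): 3 synonymous substitutions.
Total: 3 + 3 = 6.

6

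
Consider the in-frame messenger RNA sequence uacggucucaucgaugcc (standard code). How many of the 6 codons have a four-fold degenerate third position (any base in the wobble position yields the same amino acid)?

Codon 1 UAC (Tyr): third position 2-fold.
Codon 2 GGU (Gly): third position 4-fold.
Codon 3 CUC (Leu): third position 4-fold.
Codon 4 AUC (Ile): third position 3-fold.
Codon 5 GAU (Asp): third position 2-fold.
Codon 6 GCC (Ala): third position 4-fold.
Four-fold degenerate third positions: 3.

3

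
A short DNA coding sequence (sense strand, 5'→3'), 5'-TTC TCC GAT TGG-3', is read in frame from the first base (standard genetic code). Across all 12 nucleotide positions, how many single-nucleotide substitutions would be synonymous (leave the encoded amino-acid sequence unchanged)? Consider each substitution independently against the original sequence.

Codon 1 (TTC, Phe): 1 synonymous substitution.
Codon 2 (TCC, Ser): 3 synonymous substitutions.
Codon 3 (GAT, Asp): 1 synonymous substitution.
Codon 4 (TGG, Trp): 0 synonymous substitutions.
Total: 1 + 3 + 1 + 0 = 5.

5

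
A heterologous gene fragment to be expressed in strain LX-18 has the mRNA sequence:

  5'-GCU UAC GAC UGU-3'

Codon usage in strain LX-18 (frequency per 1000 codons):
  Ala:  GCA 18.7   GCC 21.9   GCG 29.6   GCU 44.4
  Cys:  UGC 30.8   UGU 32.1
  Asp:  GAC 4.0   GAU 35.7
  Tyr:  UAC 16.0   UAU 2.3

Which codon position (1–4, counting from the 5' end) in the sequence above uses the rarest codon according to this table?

3

Codon 1 GCU (Ala): 44.4 per 1000.
Codon 2 UAC (Tyr): 16.0 per 1000.
Codon 3 GAC (Asp): 4.0 per 1000.
Codon 4 UGU (Cys): 32.1 per 1000.
Lowest frequency is 4.0 at codon 3.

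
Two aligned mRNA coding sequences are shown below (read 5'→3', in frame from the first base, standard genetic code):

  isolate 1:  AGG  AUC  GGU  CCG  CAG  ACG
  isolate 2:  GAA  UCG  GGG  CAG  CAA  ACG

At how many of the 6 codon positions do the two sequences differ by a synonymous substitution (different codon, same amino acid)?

Codon 1: AGG Arg / GAA Glu — nonsynonymous.
Codon 2: AUC Ile / UCG Ser — nonsynonymous.
Codon 3: GGU Gly / GGG Gly — synonymous.
Codon 4: CCG Pro / CAG Gln — nonsynonymous.
Codon 5: CAG Gln / CAA Gln — synonymous.
Codon 6: ACG Thr / ACG Thr — identical.
Synonymous differences: 2.

2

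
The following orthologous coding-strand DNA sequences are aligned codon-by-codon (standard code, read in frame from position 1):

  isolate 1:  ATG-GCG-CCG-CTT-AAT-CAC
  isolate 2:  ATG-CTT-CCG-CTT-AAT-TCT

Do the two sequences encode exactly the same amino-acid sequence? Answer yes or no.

no

Codon 1: ATG Met / ATG Met — identical.
Codon 2: GCG Ala / CTT Leu — nonsynonymous.
Codon 3: CCG Pro / CCG Pro — identical.
Codon 4: CTT Leu / CTT Leu — identical.
Codon 5: AAT Asn / AAT Asn — identical.
Codon 6: CAC His / TCT Ser — nonsynonymous.
Nonsynonymous differences: 2 → different protein.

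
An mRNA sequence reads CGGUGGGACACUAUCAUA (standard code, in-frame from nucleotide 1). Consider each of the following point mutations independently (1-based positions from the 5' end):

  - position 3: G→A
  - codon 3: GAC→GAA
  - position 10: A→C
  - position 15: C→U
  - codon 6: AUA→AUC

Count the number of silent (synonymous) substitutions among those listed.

Codon 1: CGG (Arg) → CGA (Arg) — synonymous.
Codon 3: GAC (Asp) → GAA (Glu) — missense.
Codon 4: ACU (Thr) → CCU (Pro) — missense.
Codon 5: AUC (Ile) → AUU (Ile) — synonymous.
Codon 6: AUA (Ile) → AUC (Ile) — synonymous.
Synonymous: 3 of 5.

3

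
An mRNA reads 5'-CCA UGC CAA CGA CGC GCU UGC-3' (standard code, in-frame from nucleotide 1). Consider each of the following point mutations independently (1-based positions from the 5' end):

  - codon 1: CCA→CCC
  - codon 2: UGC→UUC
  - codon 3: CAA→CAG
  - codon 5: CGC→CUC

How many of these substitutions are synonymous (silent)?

2

Codon 1: CCA (Pro) → CCC (Pro) — synonymous.
Codon 2: UGC (Cys) → UUC (Phe) — missense.
Codon 3: CAA (Gln) → CAG (Gln) — synonymous.
Codon 5: CGC (Arg) → CUC (Leu) — missense.
Synonymous: 2 of 4.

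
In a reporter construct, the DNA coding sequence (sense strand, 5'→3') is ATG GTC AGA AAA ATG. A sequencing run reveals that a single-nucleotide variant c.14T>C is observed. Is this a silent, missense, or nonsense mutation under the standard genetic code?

Position 14 falls in codon 5: ATG → Met.
After the substitution the codon is ACG → Thr.
Met ≠ Thr, so this is a missense mutation.

missense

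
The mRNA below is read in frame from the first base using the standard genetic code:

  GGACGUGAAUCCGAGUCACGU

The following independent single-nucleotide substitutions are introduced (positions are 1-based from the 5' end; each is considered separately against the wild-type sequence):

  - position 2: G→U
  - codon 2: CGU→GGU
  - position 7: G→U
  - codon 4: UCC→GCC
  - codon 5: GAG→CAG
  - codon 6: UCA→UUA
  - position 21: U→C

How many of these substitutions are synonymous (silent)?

1

Codon 1: GGA (Gly) → GUA (Val) — missense.
Codon 2: CGU (Arg) → GGU (Gly) — missense.
Codon 3: GAA (Glu) → UAA (Stop) — nonsense.
Codon 4: UCC (Ser) → GCC (Ala) — missense.
Codon 5: GAG (Glu) → CAG (Gln) — missense.
Codon 6: UCA (Ser) → UUA (Leu) — missense.
Codon 7: CGU (Arg) → CGC (Arg) — synonymous.
Synonymous: 1 of 7.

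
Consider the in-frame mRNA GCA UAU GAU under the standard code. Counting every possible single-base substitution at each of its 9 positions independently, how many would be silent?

5

Codon 1 (GCA, Ala): 3 synonymous substitutions.
Codon 2 (UAU, Tyr): 1 synonymous substitution.
Codon 3 (GAU, Asp): 1 synonymous substitution.
Total: 3 + 1 + 1 = 5.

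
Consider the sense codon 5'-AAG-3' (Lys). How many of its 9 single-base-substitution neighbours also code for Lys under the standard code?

Position 1: none → 0 synonymous.
Position 2: none → 0 synonymous.
Position 3: AAA → 1 synonymous.
Total: 0 + 0 + 1 = 1.

1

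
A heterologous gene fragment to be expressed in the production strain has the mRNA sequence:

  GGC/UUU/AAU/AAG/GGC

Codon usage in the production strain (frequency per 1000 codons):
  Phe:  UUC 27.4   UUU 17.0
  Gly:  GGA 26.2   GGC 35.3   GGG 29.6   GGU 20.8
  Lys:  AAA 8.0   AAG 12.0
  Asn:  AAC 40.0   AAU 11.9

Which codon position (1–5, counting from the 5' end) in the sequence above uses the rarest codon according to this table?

Codon 1 GGC (Gly): 35.3 per 1000.
Codon 2 UUU (Phe): 17.0 per 1000.
Codon 3 AAU (Asn): 11.9 per 1000.
Codon 4 AAG (Lys): 12.0 per 1000.
Codon 5 GGC (Gly): 35.3 per 1000.
Lowest frequency is 11.9 at codon 3.

3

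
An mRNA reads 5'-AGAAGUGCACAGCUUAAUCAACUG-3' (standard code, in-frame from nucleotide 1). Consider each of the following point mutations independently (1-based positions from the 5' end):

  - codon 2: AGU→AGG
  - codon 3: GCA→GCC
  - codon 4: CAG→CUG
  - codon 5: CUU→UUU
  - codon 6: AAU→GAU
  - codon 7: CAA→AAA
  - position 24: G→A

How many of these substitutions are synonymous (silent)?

Codon 2: AGU (Ser) → AGG (Arg) — missense.
Codon 3: GCA (Ala) → GCC (Ala) — synonymous.
Codon 4: CAG (Gln) → CUG (Leu) — missense.
Codon 5: CUU (Leu) → UUU (Phe) — missense.
Codon 6: AAU (Asn) → GAU (Asp) — missense.
Codon 7: CAA (Gln) → AAA (Lys) — missense.
Codon 8: CUG (Leu) → CUA (Leu) — synonymous.
Synonymous: 2 of 7.

2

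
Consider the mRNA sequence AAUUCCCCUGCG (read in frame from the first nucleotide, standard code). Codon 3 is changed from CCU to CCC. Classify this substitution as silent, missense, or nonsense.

Position 9 falls in codon 3: CCU → Pro.
After the substitution the codon is CCC → Pro.
Both encode Pro, so the change is synonymous.

silent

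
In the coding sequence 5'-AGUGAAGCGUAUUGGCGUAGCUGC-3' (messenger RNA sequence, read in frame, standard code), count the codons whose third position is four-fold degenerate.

Codon 1 AGU (Ser): third position 2-fold.
Codon 2 GAA (Glu): third position 2-fold.
Codon 3 GCG (Ala): third position 4-fold.
Codon 4 UAU (Tyr): third position 2-fold.
Codon 5 UGG (Trp): third position 1-fold.
Codon 6 CGU (Arg): third position 4-fold.
Codon 7 AGC (Ser): third position 2-fold.
Codon 8 UGC (Cys): third position 2-fold.
Four-fold degenerate third positions: 2.

2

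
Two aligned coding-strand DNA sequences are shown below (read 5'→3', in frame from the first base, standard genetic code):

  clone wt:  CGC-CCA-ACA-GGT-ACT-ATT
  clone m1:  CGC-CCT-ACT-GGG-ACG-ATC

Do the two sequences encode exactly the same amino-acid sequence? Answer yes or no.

Codon 1: CGC Arg / CGC Arg — identical.
Codon 2: CCA Pro / CCT Pro — synonymous.
Codon 3: ACA Thr / ACT Thr — synonymous.
Codon 4: GGT Gly / GGG Gly — synonymous.
Codon 5: ACT Thr / ACG Thr — synonymous.
Codon 6: ATT Ile / ATC Ile — synonymous.
Nonsynonymous differences: 0 → same protein.

yes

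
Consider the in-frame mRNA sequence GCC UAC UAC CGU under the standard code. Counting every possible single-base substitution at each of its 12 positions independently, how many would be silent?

8

Codon 1 (GCC, Ala): 3 synonymous substitutions.
Codon 2 (UAC, Tyr): 1 synonymous substitution.
Codon 3 (UAC, Tyr): 1 synonymous substitution.
Codon 4 (CGU, Arg): 3 synonymous substitutions.
Total: 3 + 1 + 1 + 3 = 8.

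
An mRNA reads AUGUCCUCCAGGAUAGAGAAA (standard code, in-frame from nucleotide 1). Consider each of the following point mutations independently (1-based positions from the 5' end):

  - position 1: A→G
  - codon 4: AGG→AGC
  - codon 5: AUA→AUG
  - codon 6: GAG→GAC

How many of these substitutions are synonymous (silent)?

0

Codon 1: AUG (Met) → GUG (Val) — missense.
Codon 4: AGG (Arg) → AGC (Ser) — missense.
Codon 5: AUA (Ile) → AUG (Met) — missense.
Codon 6: GAG (Glu) → GAC (Asp) — missense.
Synonymous: 0 of 4.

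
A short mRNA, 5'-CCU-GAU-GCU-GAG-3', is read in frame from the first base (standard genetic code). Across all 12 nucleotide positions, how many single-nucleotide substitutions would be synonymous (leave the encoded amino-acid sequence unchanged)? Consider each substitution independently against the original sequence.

8

Codon 1 (CCU, Pro): 3 synonymous substitutions.
Codon 2 (GAU, Asp): 1 synonymous substitution.
Codon 3 (GCU, Ala): 3 synonymous substitutions.
Codon 4 (GAG, Glu): 1 synonymous substitution.
Total: 3 + 1 + 3 + 1 = 8.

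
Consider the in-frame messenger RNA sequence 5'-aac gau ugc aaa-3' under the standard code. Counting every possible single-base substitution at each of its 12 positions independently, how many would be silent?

4

Codon 1 (AAC, Asn): 1 synonymous substitution.
Codon 2 (GAU, Asp): 1 synonymous substitution.
Codon 3 (UGC, Cys): 1 synonymous substitution.
Codon 4 (AAA, Lys): 1 synonymous substitution.
Total: 1 + 1 + 1 + 1 = 4.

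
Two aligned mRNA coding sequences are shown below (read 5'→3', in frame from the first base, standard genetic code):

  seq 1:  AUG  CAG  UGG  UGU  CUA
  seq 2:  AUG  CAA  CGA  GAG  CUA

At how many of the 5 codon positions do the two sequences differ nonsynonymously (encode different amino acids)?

Codon 1: AUG Met / AUG Met — identical.
Codon 2: CAG Gln / CAA Gln — synonymous.
Codon 3: UGG Trp / CGA Arg — nonsynonymous.
Codon 4: UGU Cys / GAG Glu — nonsynonymous.
Codon 5: CUA Leu / CUA Leu — identical.
Nonsynonymous differences: 2.

2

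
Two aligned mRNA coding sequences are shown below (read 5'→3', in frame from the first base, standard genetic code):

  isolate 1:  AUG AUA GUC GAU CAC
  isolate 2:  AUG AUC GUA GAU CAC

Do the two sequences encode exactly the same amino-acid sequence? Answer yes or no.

Codon 1: AUG Met / AUG Met — identical.
Codon 2: AUA Ile / AUC Ile — synonymous.
Codon 3: GUC Val / GUA Val — synonymous.
Codon 4: GAU Asp / GAU Asp — identical.
Codon 5: CAC His / CAC His — identical.
Nonsynonymous differences: 0 → same protein.

yes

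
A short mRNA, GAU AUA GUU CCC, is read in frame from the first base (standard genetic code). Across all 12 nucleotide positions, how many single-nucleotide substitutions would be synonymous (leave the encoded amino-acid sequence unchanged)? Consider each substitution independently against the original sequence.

9

Codon 1 (GAU, Asp): 1 synonymous substitution.
Codon 2 (AUA, Ile): 2 synonymous substitutions.
Codon 3 (GUU, Val): 3 synonymous substitutions.
Codon 4 (CCC, Pro): 3 synonymous substitutions.
Total: 1 + 2 + 3 + 3 = 9.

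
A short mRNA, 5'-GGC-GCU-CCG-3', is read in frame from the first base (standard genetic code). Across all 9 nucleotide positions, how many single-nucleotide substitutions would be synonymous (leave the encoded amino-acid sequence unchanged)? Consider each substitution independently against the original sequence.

Codon 1 (GGC, Gly): 3 synonymous substitutions.
Codon 2 (GCU, Ala): 3 synonymous substitutions.
Codon 3 (CCG, Pro): 3 synonymous substitutions.
Total: 3 + 3 + 3 = 9.

9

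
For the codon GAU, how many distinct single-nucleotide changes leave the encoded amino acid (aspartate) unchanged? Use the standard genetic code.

1

Position 1: none → 0 synonymous.
Position 2: none → 0 synonymous.
Position 3: GAC → 1 synonymous.
Total: 0 + 0 + 1 = 1.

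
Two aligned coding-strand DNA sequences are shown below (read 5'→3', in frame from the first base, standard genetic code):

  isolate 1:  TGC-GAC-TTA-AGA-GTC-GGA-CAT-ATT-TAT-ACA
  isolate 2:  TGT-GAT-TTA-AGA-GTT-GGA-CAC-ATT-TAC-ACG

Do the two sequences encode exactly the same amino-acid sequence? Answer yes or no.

yes

Codon 1: TGC Cys / TGT Cys — synonymous.
Codon 2: GAC Asp / GAT Asp — synonymous.
Codon 3: TTA Leu / TTA Leu — identical.
Codon 4: AGA Arg / AGA Arg — identical.
Codon 5: GTC Val / GTT Val — synonymous.
Codon 6: GGA Gly / GGA Gly — identical.
Codon 7: CAT His / CAC His — synonymous.
Codon 8: ATT Ile / ATT Ile — identical.
Codon 9: TAT Tyr / TAC Tyr — synonymous.
Codon 10: ACA Thr / ACG Thr — synonymous.
Nonsynonymous differences: 0 → same protein.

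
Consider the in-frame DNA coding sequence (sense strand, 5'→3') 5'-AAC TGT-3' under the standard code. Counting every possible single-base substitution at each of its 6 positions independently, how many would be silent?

2

Codon 1 (AAC, Asn): 1 synonymous substitution.
Codon 2 (TGT, Cys): 1 synonymous substitution.
Total: 1 + 1 = 2.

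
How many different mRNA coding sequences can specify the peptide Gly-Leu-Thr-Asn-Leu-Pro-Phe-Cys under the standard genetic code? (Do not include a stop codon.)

18432

Gly: 4 codons.
Leu: 6 codons.
Thr: 4 codons.
Asn: 2 codons.
Leu: 6 codons.
Pro: 4 codons.
Phe: 2 codons.
Cys: 2 codons.
4 × 6 × 4 × 2 × 6 × 4 × 2 × 2 = 18432.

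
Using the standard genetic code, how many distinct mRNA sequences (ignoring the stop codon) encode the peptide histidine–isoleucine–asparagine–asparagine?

24

His: 2 codons.
Ile: 3 codons.
Asn: 2 codons.
Asn: 2 codons.
2 × 3 × 2 × 2 = 24.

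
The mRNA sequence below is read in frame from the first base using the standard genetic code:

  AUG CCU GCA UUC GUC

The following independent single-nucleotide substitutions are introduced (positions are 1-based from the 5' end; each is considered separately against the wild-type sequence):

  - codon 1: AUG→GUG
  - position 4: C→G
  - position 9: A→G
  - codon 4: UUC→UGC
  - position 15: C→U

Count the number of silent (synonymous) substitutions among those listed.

2

Codon 1: AUG (Met) → GUG (Val) — missense.
Codon 2: CCU (Pro) → GCU (Ala) — missense.
Codon 3: GCA (Ala) → GCG (Ala) — synonymous.
Codon 4: UUC (Phe) → UGC (Cys) — missense.
Codon 5: GUC (Val) → GUU (Val) — synonymous.
Synonymous: 2 of 5.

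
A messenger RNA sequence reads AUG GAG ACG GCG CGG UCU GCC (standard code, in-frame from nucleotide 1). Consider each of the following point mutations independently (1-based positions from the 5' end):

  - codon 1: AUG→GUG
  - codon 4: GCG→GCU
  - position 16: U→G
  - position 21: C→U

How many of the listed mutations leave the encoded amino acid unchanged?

Codon 1: AUG (Met) → GUG (Val) — missense.
Codon 4: GCG (Ala) → GCU (Ala) — synonymous.
Codon 6: UCU (Ser) → GCU (Ala) — missense.
Codon 7: GCC (Ala) → GCU (Ala) — synonymous.
Synonymous: 2 of 4.

2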